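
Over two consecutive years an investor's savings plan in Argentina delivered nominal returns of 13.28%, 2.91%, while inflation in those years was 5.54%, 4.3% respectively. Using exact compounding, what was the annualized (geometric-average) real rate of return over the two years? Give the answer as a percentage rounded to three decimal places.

Nominal growth factor = 1.1328 × 1.0291 = 1.16576448
Price-level growth factor = 1.0554 × 1.0430 = 1.10078220
Real growth factor = 1.16576448 / 1.10078220 = 1.05903282
Annualized real rate = 1.05903282^(1/2) − 1 = 2.9093% → 2.909%.

2.909%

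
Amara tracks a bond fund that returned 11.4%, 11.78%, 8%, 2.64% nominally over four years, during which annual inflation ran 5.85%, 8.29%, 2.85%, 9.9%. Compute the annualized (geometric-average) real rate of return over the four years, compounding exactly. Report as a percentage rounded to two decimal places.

1.60%

Nominal growth factor = 1.1140 × 1.1178 × 1.0800 × 1.0264 = 1.38035151
Price-level growth factor = 1.0585 × 1.0829 × 1.0285 × 1.0990 = 1.29563062
Real growth factor = 1.38035151 / 1.29563062 = 1.06538969
Annualized real rate = 1.06538969^(1/4) − 1 = 1.5961% → 1.60%.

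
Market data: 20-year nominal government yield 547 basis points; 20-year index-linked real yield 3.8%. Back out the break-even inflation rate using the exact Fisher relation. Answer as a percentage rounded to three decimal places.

1.609%

(1 + π) = (1 + i)/(1 + r) = 1.05470 / 1.03800 = 1.016089
Break-even inflation = 1.016089 − 1 → 1.609%.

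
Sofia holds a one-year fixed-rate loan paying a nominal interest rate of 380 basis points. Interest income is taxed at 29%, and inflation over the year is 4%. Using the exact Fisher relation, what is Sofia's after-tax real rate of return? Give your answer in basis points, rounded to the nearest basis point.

-125 basis points

After-tax nominal return = 3.8% × (1 − 0.29) = 2.6980%.
1 + r = 1.02698 / 1.04000 = 0.987481
After-tax real rate = 0.987481 − 1 → -125 basis points.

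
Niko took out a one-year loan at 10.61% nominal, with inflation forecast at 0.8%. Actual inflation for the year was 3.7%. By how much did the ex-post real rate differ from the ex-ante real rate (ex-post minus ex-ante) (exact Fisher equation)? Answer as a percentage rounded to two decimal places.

-3.07%

Ex-ante: (1 + 0.1061)/(1 + 0.0080) − 1 = 9.7321%
Ex-post: (1 + 0.1061)/(1 + 0.0370) − 1 = 6.6635%
Difference (ex-post − ex-ante) = -3.0687% → -3.07%.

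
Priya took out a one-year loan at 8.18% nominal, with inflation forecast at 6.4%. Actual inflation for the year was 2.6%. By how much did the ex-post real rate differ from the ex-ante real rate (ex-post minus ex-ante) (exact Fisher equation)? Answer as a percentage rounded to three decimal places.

Ex-ante: (1 + 0.0818)/(1 + 0.0640) − 1 = 1.6729%
Ex-post: (1 + 0.0818)/(1 + 0.0260) − 1 = 5.4386%
Difference (ex-post − ex-ante) = 3.7657% → 3.766%.

3.766%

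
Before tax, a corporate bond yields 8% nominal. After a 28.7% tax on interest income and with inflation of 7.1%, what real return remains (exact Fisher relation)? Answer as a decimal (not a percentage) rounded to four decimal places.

-0.0130

After-tax nominal return = 8% × (1 − 0.287) = 5.7040%.
1 + r = 1.05704 / 1.07100 = 0.986965
After-tax real rate = 0.986965 − 1 → -0.0130.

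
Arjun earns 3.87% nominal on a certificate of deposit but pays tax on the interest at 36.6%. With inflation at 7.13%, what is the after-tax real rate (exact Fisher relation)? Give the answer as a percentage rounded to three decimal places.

After-tax nominal return = 3.87% × (1 − 0.366) = 2.45358%.
1 + r = 1.0245358 / 1.07130 = 0.956348
After-tax real rate = 0.956348 − 1 → -4.365%.

-4.365%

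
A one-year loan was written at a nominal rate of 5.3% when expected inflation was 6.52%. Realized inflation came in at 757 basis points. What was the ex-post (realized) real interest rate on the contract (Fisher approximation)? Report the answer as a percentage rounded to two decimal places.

Ex-post: 5.3% − 7.57% = -2.270%
So the realized real rate is -2.27%.

-2.27%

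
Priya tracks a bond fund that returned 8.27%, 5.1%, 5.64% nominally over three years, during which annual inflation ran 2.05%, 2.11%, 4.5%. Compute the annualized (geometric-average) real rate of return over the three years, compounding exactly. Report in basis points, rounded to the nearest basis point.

Compound the nominal returns: 1.0827 × 1.0510 × 1.0564 = 1.20209626.
Compound inflation: 1.0205 × 1.0211 × 1.0450 = 1.08892401.
Deflate: 1.20209626 / 1.08892401 = 1.10393034.
Annualized real rate = 1.10393034^(1/3) − 1 = 3.3508% → 335 basis points.

335 basis points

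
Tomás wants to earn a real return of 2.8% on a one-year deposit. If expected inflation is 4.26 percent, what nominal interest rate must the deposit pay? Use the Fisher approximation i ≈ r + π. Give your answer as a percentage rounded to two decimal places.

i ≈ r + π = 2.8% + 4.26% = 7.06%.

7.06%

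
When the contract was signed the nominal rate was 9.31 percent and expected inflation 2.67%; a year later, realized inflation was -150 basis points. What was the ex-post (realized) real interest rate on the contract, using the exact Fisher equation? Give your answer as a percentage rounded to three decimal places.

Ex-post: (1 + 0.0931)/(1 − 0.0150) − 1 = 10.9746%
So the realized real rate is 10.975%.

10.975%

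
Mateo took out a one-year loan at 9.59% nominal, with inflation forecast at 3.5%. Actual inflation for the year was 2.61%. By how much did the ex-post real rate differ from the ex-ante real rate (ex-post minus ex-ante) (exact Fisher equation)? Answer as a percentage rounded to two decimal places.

Ex-ante: (1 + 0.0959)/(1 + 0.0350) − 1 = 5.8841%
Ex-post: (1 + 0.0959)/(1 + 0.0261) − 1 = 6.8025%
Difference (ex-post − ex-ante) = 0.9184% → 0.92%.

0.92%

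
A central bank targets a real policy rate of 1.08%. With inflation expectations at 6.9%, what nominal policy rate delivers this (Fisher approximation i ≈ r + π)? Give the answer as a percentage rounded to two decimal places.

7.98%

i ≈ r + π = 1.08% + 6.9% = 7.98%.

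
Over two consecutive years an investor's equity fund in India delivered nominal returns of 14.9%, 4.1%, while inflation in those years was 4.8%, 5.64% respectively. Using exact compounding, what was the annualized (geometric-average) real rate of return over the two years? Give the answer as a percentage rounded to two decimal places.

3.94%

Compound the nominal returns: 1.1490 × 1.0410 = 1.19610900.
Compound inflation: 1.0480 × 1.0564 = 1.10710720.
Deflate: 1.19610900 / 1.10710720 = 1.08039131.
Annualized real rate = 1.08039131^(1/2) − 1 = 3.9419% → 3.94%.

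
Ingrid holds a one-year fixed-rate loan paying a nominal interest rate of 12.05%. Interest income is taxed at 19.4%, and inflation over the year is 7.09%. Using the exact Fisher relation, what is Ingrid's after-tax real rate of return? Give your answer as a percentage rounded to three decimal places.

2.449%

After-tax nominal return = 12.05% × (1 − 0.194) = 9.7123%.
1 + r = 1.097123 / 1.07090 = 1.024487
After-tax real rate = 1.024487 − 1 → 2.449%.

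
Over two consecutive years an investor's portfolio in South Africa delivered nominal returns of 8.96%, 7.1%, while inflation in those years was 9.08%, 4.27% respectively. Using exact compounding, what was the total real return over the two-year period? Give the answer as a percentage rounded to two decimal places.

2.60%

Nominal growth factor = 1.0896 × 1.0710 = 1.166962
Price-level growth factor = 1.0908 × 1.0427 = 1.137377
Real growth factor = 1.166962 / 1.137377 = 1.026011
Total real return = 1.026011 − 1 → 2.60%.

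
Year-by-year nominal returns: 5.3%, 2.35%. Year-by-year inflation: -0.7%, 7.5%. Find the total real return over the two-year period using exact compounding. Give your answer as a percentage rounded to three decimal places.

Nominal growth factor = 1.0530 × 1.0235 = 1.077746
Price-level growth factor = 0.9930 × 1.0750 = 1.067475
Real growth factor = 1.077746 / 1.067475 = 1.009621
Total real return = 1.009621 − 1 → 0.962%.

0.962%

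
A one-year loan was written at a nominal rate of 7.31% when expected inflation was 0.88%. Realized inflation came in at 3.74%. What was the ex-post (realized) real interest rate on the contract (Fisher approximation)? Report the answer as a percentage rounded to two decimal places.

3.57%

Ex-post: 7.31% − 3.74% = 3.570%
So the realized real rate is 3.57%.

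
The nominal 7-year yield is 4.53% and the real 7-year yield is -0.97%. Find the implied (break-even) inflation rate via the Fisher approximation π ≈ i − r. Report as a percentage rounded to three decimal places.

5.500%

π ≈ i − r = 4.53% − (-0.97%) → 5.500%.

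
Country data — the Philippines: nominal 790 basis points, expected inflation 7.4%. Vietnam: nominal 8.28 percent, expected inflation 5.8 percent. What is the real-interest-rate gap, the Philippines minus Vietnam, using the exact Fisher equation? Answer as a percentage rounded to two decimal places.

-1.88%

The Philippines: (1 + 0.0790)/(1 + 0.0740) − 1 = 0.4655%
Vietnam: (1 + 0.0828)/(1 + 0.0580) − 1 = 2.3440%
Differential = 0.4655% − 2.3440% = -1.8785% → -1.88%.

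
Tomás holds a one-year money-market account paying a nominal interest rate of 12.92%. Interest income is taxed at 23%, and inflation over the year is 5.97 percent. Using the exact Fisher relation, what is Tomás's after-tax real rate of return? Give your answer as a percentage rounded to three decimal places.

3.754%

After-tax nominal return = 12.92% × (1 − 0.23) = 9.9484%.
1 + r = 1.099484 / 1.05970 = 1.037543
After-tax real rate = 1.037543 − 1 → 3.754%.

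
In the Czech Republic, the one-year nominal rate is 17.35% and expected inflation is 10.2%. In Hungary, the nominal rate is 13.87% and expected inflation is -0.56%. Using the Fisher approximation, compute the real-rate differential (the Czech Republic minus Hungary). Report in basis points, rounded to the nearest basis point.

The Czech Republic: 17.35% − 10.2% = 7.150%
Hungary: 13.87% − (-0.56%) = 14.430%
Differential = -7.280% → -728 basis points.

-728 basis points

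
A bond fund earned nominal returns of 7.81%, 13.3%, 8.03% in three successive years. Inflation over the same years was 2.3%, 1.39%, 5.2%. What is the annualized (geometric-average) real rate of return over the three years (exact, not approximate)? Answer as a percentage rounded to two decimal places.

6.54%

Compound the nominal returns: 1.0781 × 1.1330 × 1.0803 = 1.31957273.
Compound inflation: 1.0230 × 1.0139 × 1.0520 = 1.09115512.
Deflate: 1.31957273 / 1.09115512 = 1.20933559.
Annualized real rate = 1.20933559^(1/3) − 1 = 6.5407% → 6.54%.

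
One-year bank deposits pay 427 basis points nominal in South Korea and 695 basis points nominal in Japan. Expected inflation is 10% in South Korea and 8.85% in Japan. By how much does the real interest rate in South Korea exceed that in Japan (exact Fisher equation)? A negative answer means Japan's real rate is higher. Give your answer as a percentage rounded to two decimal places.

-3.46%

South Korea: (1 + 0.0427)/(1 + 0.1000) − 1 = -5.2091%
Japan: (1 + 0.0695)/(1 + 0.0885) − 1 = -1.7455%
Differential = -5.2091% − (-1.7455%) = -3.4636% → -3.46%.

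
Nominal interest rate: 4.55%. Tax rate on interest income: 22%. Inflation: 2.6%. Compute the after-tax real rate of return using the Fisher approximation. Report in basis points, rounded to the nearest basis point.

After-tax nominal return = 4.55% × (1 − 0.22) = 3.5490%.
r ≈ 3.5490% − 2.6% → 95 basis points.

95 basis points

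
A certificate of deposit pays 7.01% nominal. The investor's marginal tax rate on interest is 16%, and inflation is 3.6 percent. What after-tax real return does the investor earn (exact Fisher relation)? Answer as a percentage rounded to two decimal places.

After-tax nominal return = 7.01% × (1 − 0.16) = 5.8884%.
1 + r = 1.058884 / 1.03600 = 1.022089
After-tax real rate = 1.022089 − 1 → 2.21%.

2.21%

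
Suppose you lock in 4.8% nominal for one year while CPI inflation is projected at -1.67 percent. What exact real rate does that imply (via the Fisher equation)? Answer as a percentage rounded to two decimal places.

6.58%

By the Fisher equation, 1 + r = (1 + i)/(1 + π).
1 + r = 1.04800 / 0.98330 = 1.065799
r = 1.065799 − 1 = 6.5799%, i.e. 6.58%.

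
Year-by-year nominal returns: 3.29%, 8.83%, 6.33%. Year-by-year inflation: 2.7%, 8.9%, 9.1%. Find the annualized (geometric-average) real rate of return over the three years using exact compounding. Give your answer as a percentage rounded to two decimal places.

-0.69%

Compound the nominal returns: 1.0329 × 1.0883 × 1.0633 = 1.19526092.
Compound inflation: 1.0270 × 1.0890 × 1.0910 = 1.22017767.
Deflate: 1.19526092 / 1.22017767 = 0.97957941.
Annualized real rate = 0.97957941^(1/3) − 1 = -0.6854% → -0.69%.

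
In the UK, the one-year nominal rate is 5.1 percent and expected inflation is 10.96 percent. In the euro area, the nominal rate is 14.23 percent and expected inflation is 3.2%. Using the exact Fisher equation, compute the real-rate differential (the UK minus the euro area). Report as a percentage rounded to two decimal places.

-15.97%

The UK: (1 + 0.0510)/(1 + 0.1096) − 1 = -5.2812%
The euro area: (1 + 0.1423)/(1 + 0.0320) − 1 = 10.6880%
Differential = -5.2812% − 10.6880% = -15.9692% → -15.97%.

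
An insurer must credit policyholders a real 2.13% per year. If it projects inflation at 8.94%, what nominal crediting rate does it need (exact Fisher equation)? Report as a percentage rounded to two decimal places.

(1 + i) = (1 + r)(1 + π) = 1.02130 × 1.08940 = 1.11260422
i = 1.11260422 − 1, so the required nominal rate is 11.26%.

11.26%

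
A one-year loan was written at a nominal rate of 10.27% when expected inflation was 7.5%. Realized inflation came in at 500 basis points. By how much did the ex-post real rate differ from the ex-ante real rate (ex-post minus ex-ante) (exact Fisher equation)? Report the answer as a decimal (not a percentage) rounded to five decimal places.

Ex-ante: (1 + 0.1027)/(1 + 0.0750) − 1 = 2.5767%
Ex-post: (1 + 0.1027)/(1 + 0.0500) − 1 = 5.0190%
Difference (ex-post − ex-ante) = 2.4423% → 0.02442.

0.02442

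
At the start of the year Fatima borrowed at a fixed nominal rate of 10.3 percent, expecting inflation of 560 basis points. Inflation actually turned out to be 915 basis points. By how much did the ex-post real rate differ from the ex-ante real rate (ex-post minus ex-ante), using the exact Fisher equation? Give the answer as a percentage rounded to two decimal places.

Ex-ante: (1 + 0.1030)/(1 + 0.0560) − 1 = 4.4508%
Ex-post: (1 + 0.1030)/(1 + 0.0915) − 1 = 1.0536%
Difference (ex-post − ex-ante) = -3.3972% → -3.40%.

-3.40%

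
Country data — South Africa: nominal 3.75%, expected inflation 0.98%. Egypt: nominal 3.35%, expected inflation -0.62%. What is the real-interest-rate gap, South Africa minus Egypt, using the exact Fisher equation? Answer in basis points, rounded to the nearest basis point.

South Africa: (1 + 0.0375)/(1 + 0.0098) − 1 = 2.7431%
Egypt: (1 + 0.0335)/(1 − 0.0062) − 1 = 3.9948%
Differential = 2.7431% − 3.9948% = -1.2517% → -125 basis points.

-125 basis points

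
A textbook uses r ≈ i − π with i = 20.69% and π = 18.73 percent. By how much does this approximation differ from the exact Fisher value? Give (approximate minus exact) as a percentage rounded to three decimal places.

Approximate: r ≈ 20.690% − 18.730% = 1.9600%
Exact: (1 + 0.2069)/(1 + 0.1873) − 1 = 1.6508%
Error = 1.9600% − 1.6508% = 0.3092% → 0.309%.

0.309%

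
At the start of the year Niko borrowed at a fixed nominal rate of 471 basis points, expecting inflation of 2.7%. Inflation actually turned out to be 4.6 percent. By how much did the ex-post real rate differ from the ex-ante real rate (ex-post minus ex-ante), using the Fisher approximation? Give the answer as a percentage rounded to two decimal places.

-1.90%

Ex-ante: 4.71% − 2.7% = 2.010%
Ex-post: 4.71% − 4.6% = 0.110%
Difference (ex-post − ex-ante) = -1.9000% → -1.90%.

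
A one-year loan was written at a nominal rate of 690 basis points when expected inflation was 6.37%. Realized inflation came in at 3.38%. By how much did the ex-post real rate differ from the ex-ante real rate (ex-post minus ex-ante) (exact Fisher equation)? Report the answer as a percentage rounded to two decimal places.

2.91%

Ex-ante: (1 + 0.0690)/(1 + 0.0637) − 1 = 0.4983%
Ex-post: (1 + 0.0690)/(1 + 0.0338) − 1 = 3.4049%
Difference (ex-post − ex-ante) = 2.9067% → 2.91%.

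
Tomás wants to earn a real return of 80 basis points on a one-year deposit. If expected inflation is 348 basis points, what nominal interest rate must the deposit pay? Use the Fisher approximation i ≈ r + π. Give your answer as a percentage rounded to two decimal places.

4.28%

i ≈ r + π = 0.8% + 3.48% = 4.28%.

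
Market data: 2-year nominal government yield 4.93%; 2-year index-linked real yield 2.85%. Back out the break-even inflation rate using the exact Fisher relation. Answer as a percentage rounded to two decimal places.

2.02%

(1 + π) = (1 + i)/(1 + r) = 1.04930 / 1.02850 = 1.020224
Break-even inflation = 1.020224 − 1 → 2.02%.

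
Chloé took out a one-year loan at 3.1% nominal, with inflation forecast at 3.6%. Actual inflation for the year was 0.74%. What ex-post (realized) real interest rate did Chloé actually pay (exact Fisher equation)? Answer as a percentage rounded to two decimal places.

Ex-post: (1 + 0.0310)/(1 + 0.0074) − 1 = 2.3427%
So the realized real rate is 2.34%.

2.34%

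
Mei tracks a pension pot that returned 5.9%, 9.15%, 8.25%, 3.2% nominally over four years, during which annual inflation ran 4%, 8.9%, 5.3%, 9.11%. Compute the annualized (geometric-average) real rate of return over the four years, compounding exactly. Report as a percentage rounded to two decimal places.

-0.19%

Nominal growth factor = 1.0590 × 1.0915 × 1.0825 × 1.0320 = 1.29130045
Price-level growth factor = 1.0400 × 1.0890 × 1.0530 × 1.0911 = 1.30123024
Real growth factor = 1.29130045 / 1.30123024 = 0.99236893
Annualized real rate = 0.99236893^(1/4) − 1 = -0.1913% → -0.19%.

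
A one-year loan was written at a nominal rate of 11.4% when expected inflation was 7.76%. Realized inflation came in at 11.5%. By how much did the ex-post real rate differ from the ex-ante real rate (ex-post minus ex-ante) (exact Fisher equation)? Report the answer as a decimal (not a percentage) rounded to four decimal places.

-0.0347

Ex-ante: (1 + 0.1140)/(1 + 0.0776) − 1 = 3.3779%
Ex-post: (1 + 0.1140)/(1 + 0.1150) − 1 = -0.0897%
Difference (ex-post − ex-ante) = -3.4676% → -0.0347.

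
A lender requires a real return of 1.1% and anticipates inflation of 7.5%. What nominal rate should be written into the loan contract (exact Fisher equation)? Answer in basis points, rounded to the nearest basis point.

868 basis points

(1 + i) = (1 + r)(1 + π) = 1.01100 × 1.07500 = 1.086825
i = 1.086825 − 1, so the required nominal rate is 868 basis points.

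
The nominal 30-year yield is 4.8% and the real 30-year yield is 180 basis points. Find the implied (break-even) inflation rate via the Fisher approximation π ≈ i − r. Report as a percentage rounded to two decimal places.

3.00%

π ≈ i − r = 4.8% − 1.8% → 3.00%.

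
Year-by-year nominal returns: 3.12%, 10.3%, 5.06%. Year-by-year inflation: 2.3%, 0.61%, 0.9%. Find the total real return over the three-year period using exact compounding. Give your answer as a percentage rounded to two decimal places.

Compound the nominal returns: 1.0312 × 1.1030 × 1.0506 = 1.194967.
Compound inflation: 1.0230 × 1.0061 × 1.0090 = 1.038503.
Deflate: 1.194967 / 1.038503 = 1.150662.
Total real return = 1.150662 − 1 → 15.07%.

15.07%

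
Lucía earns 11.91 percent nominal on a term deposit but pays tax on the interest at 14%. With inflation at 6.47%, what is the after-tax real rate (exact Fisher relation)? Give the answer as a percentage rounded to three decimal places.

3.543%

After-tax nominal return = 11.91% × (1 − 0.14) = 10.2426%.
1 + r = 1.102426 / 1.06470 = 1.035433
After-tax real rate = 1.035433 − 1 → 3.543%.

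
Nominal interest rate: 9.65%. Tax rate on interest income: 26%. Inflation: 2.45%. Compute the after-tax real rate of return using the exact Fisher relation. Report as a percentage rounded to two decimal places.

After-tax nominal return = 9.65% × (1 − 0.26) = 7.1410%.
1 + r = 1.07141 / 1.02450 = 1.045788
After-tax real rate = 1.045788 − 1 → 4.58%.

4.58%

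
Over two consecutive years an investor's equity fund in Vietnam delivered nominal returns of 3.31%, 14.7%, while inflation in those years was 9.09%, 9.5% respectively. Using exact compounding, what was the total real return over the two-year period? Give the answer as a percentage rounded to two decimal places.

Nominal growth factor = 1.0331 × 1.1470 = 1.184966
Price-level growth factor = 1.0909 × 1.0950 = 1.194536
Real growth factor = 1.184966 / 1.194536 = 0.991989
Total real return = 0.991989 − 1 → -0.80%.

-0.80%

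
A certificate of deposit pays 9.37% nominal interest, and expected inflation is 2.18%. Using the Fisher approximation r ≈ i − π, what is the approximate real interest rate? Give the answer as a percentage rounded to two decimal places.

7.19%

r ≈ i − π = 9.37% − 2.18% = 7.19%.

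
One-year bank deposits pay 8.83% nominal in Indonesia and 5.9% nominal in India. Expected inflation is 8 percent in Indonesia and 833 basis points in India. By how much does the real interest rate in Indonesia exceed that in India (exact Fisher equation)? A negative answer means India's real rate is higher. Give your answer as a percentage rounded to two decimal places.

3.01%

Indonesia: (1 + 0.0883)/(1 + 0.0800) − 1 = 0.7685%
India: (1 + 0.0590)/(1 + 0.0833) − 1 = -2.2431%
Differential = 0.7685% − (-2.2431%) = 3.0117% → 3.01%.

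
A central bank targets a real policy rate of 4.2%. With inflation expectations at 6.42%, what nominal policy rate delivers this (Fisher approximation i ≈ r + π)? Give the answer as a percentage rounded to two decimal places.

i ≈ r + π = 4.2% + 6.42% = 10.62%.

10.62%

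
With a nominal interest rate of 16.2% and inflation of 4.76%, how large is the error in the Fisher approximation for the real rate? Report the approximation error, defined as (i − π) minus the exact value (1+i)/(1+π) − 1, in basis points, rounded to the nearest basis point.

52 basis points

Approximate: r ≈ 16.200% − 4.760% = 11.4400%
Exact: (1 + 0.1620)/(1 + 0.0476) − 1 = 10.9202%
Error = 11.4400% − 10.9202% = 0.5198% → 52 basis points.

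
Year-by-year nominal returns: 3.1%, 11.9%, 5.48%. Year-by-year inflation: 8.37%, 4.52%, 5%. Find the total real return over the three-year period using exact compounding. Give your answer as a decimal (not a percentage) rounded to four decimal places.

0.0232

Compound the nominal returns: 1.0310 × 1.1190 × 1.0548 = 1.216911.
Compound inflation: 1.0837 × 1.0452 × 1.0500 = 1.189317.
Deflate: 1.216911 / 1.189317 = 1.023201.
Total real return = 1.023201 − 1 → 0.0232.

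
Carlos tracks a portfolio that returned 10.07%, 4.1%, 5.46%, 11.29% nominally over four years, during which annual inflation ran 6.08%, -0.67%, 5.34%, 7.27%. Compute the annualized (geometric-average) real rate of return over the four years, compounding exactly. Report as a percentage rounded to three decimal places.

3.091%

Compound the nominal returns: 1.1007 × 1.0410 × 1.0546 × 1.1129 = 1.34481828.
Compound inflation: 1.0608 × 0.9933 × 1.0534 × 1.0727 = 1.19065391.
Deflate: 1.34481828 / 1.19065391 = 1.12947875.
Annualized real rate = 1.12947875^(1/4) − 1 = 3.0907% → 3.091%.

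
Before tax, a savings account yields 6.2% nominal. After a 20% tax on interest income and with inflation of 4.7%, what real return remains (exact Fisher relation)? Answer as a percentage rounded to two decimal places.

0.25%

After-tax nominal return = 6.2% × (1 − 0.2) = 4.9600%.
1 + r = 1.04960 / 1.04700 = 1.002483
After-tax real rate = 1.002483 − 1 → 0.25%.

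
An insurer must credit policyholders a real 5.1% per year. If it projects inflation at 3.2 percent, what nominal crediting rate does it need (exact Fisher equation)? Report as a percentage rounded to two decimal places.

(1 + i) = (1 + r)(1 + π) = 1.05100 × 1.03200 = 1.084632
i = 1.084632 − 1, so the required nominal rate is 8.46%.

8.46%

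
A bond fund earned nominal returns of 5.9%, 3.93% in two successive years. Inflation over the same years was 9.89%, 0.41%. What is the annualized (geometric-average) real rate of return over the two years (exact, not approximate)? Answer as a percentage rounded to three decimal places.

Nominal growth factor = 1.0590 × 1.0393 = 1.10061870
Price-level growth factor = 1.0989 × 1.0041 = 1.10340549
Real growth factor = 1.10061870 / 1.10340549 = 0.99747437
Annualized real rate = 0.99747437^(1/2) − 1 = -0.1264% → -0.126%.

-0.126%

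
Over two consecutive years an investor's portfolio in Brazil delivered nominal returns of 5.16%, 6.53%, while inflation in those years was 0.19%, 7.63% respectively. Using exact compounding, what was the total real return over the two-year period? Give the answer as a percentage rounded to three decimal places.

3.888%

Nominal growth factor = 1.0516 × 1.0653 = 1.120269
Price-level growth factor = 1.0019 × 1.0763 = 1.078345
Real growth factor = 1.120269 / 1.078345 = 1.038879
Total real return = 1.038879 − 1 → 3.888%.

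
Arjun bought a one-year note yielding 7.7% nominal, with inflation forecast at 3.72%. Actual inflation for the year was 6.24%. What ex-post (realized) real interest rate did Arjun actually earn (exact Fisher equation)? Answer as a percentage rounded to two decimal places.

Ex-post: (1 + 0.0770)/(1 + 0.0624) − 1 = 1.3742%
So the realized real rate is 1.37%.

1.37%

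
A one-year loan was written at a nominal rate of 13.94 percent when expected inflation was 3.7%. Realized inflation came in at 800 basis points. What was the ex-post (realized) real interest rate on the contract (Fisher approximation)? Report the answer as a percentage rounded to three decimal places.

Ex-post: 13.94% − 8% = 5.940%
So the realized real rate is 5.940%.

5.940%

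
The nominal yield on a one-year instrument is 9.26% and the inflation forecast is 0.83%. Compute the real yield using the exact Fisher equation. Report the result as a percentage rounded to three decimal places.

By the Fisher relation, 1 + r = (1 + i)/(1 + π).
1 + r = 1.09260 / 1.00830 = 1.083606
r = 1.083606 − 1 = 8.3606%, i.e. 8.361%.

8.361%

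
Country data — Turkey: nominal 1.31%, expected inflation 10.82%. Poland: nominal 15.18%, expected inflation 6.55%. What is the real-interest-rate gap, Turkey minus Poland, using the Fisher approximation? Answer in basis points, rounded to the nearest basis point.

-1814 basis points

Turkey: 1.31% − 10.82% = -9.510%
Poland: 15.18% − 6.55% = 8.630%
Differential = -18.140% → -1814 basis points.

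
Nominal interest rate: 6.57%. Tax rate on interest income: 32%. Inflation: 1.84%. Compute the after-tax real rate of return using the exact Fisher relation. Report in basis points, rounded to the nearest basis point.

After-tax nominal return = 6.57% × (1 − 0.32) = 4.4676%.
1 + r = 1.044676 / 1.01840 = 1.025801
After-tax real rate = 1.025801 − 1 → 258 basis points.

258 basis points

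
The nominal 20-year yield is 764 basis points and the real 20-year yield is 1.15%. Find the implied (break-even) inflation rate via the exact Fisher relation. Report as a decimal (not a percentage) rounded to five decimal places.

0.06416

(1 + π) = (1 + i)/(1 + r) = 1.07640 / 1.01150 = 1.064162
Break-even inflation = 1.064162 − 1 → 0.06416.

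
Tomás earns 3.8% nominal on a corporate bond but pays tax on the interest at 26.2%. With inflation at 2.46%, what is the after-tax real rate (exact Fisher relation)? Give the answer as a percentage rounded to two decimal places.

After-tax nominal return = 3.8% × (1 − 0.262) = 2.8044%.
1 + r = 1.028044 / 1.02460 = 1.003361
After-tax real rate = 1.003361 − 1 → 0.34%.

0.34%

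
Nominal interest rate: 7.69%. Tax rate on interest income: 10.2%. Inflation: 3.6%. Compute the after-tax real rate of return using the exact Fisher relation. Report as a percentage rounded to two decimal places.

3.19%

After-tax nominal return = 7.69% × (1 − 0.102) = 6.90562%.
1 + r = 1.0690562 / 1.03600 = 1.031908
After-tax real rate = 1.031908 − 1 → 3.19%.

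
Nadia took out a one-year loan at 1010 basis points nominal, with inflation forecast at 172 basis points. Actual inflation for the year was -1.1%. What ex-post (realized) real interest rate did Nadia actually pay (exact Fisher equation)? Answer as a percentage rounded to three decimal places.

Ex-post: (1 + 0.1010)/(1 − 0.0110) − 1 = 11.3246%
So the realized real rate is 11.325%.

11.325%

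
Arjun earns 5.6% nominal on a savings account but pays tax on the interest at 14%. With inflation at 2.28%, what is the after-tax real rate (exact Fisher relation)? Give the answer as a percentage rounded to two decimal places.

2.48%

After-tax nominal return = 5.6% × (1 − 0.14) = 4.8160%.
1 + r = 1.04816 / 1.02280 = 1.024795
After-tax real rate = 1.024795 − 1 → 2.48%.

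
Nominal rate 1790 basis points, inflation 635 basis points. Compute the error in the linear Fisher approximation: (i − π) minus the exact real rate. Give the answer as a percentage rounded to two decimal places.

0.69%

Approximate: r ≈ 17.900% − 6.350% = 11.5500%
Exact: (1 + 0.1790)/(1 + 0.0635) − 1 = 10.8604%
Error = 11.5500% − 10.8604% = 0.6896% → 0.69%.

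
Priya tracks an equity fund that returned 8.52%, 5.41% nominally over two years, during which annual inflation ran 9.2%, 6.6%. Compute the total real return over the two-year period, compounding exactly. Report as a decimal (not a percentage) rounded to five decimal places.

-0.01732

Nominal growth factor = 1.0852 × 1.0541 = 1.143909
Price-level growth factor = 1.0920 × 1.0660 = 1.164072
Real growth factor = 1.143909 / 1.164072 = 0.982679
Total real return = 0.982679 − 1 → -0.01732.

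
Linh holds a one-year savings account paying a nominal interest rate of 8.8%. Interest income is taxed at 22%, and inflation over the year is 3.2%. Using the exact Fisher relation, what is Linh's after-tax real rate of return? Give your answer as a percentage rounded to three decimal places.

3.550%

After-tax nominal return = 8.8% × (1 − 0.22) = 6.8640%.
1 + r = 1.06864 / 1.03200 = 1.035504
After-tax real rate = 1.035504 − 1 → 3.550%.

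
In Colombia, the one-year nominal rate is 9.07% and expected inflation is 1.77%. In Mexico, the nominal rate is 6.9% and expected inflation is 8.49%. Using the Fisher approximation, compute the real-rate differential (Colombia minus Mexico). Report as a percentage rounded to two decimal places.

8.89%

Colombia: 9.07% − 1.77% = 7.300%
Mexico: 6.9% − 8.49% = -1.590%
Differential = 8.890% → 8.89%.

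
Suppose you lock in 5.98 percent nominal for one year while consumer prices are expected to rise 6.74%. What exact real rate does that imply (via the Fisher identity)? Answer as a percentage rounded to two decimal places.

By the Fisher identity, 1 + r = (1 + i)/(1 + π).
1 + r = 1.05980 / 1.06740 = 0.992880
r = 0.992880 − 1 = -0.7120%, i.e. -0.71%.

-0.71%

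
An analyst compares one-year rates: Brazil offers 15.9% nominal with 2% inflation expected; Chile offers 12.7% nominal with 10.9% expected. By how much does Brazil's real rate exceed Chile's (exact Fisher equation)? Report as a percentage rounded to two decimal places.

12.00%

Brazil: (1 + 0.1590)/(1 + 0.0200) − 1 = 13.6275%
Chile: (1 + 0.1270)/(1 + 0.1090) − 1 = 1.6231%
Differential = 13.6275% − 1.6231% = 12.0044% → 12.00%.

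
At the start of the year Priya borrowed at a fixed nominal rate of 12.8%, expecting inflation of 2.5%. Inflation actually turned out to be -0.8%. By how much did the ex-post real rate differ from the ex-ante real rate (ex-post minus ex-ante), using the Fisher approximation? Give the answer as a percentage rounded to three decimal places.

3.300%

Ex-ante: 12.8% − 2.5% = 10.300%
Ex-post: 12.8% − (-0.8%) = 13.600%
Difference (ex-post − ex-ante) = 3.3000% → 3.300%.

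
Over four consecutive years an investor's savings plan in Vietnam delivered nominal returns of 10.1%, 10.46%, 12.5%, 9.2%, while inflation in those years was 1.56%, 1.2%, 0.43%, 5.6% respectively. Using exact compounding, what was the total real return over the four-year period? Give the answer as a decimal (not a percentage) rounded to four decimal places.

0.3707

Compound the nominal returns: 1.1010 × 1.1046 × 1.1250 × 1.0920 = 1.494058.
Compound inflation: 1.0156 × 1.0120 × 1.0043 × 1.0560 = 1.090010.
Deflate: 1.494058 / 1.090010 = 1.370683.
Total real return = 1.370683 − 1 → 0.3707.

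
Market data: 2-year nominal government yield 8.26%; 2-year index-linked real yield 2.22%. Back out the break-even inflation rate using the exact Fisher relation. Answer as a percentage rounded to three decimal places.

(1 + π) = (1 + i)/(1 + r) = 1.08260 / 1.02220 = 1.059088
Break-even inflation = 1.059088 − 1 → 5.909%.

5.909%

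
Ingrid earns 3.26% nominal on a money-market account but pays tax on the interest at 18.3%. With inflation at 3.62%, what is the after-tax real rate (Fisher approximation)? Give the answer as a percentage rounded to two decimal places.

-0.96%

After-tax nominal return = 3.26% × (1 − 0.183) = 2.66342%.
r ≈ 2.66342% − 3.62% → -0.96%.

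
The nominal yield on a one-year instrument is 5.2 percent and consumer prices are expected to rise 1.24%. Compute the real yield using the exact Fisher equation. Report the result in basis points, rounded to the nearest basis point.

391 basis points

By the Fisher identity, 1 + r = (1 + i)/(1 + π).
1 + r = 1.05200 / 1.01240 = 1.039115
r = 1.039115 − 1 = 3.9115%, i.e. 391 basis points.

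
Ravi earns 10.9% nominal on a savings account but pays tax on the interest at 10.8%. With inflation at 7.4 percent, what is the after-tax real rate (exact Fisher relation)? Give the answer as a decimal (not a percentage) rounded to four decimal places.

After-tax nominal return = 10.9% × (1 − 0.108) = 9.7228%.
1 + r = 1.097228 / 1.07400 = 1.021628
After-tax real rate = 1.021628 − 1 → 0.0216.

0.0216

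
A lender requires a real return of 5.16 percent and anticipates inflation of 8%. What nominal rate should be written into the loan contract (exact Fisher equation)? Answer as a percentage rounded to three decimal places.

(1 + i) = (1 + r)(1 + π) = 1.05160 × 1.08000 = 1.135728
i = 1.135728 − 1, so the required nominal rate is 13.573%.

13.573%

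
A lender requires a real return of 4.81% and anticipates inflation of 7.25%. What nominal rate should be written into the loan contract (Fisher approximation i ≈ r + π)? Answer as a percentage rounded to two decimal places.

i ≈ r + π = 4.81% + 7.25% = 12.06%.

12.06%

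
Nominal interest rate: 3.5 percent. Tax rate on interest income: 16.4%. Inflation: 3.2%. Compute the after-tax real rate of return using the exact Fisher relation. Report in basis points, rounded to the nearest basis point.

-27 basis points

After-tax nominal return = 3.5% × (1 − 0.164) = 2.9260%.
1 + r = 1.02926 / 1.03200 = 0.997345
After-tax real rate = 0.997345 − 1 → -27 basis points.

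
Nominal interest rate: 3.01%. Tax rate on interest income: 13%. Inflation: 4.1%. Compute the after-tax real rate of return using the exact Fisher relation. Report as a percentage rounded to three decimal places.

After-tax nominal return = 3.01% × (1 − 0.13) = 2.6187%.
1 + r = 1.026187 / 1.04100 = 0.985770
After-tax real rate = 0.985770 − 1 → -1.423%.

-1.423%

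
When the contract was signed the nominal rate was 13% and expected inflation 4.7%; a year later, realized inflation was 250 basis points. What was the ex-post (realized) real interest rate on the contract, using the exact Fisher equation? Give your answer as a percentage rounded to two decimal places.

Ex-post: (1 + 0.1300)/(1 + 0.0250) − 1 = 10.2439%
So the realized real rate is 10.24%.

10.24%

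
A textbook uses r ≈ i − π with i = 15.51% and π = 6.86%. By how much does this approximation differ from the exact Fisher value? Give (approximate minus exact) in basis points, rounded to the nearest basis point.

Approximate: r ≈ 15.510% − 6.860% = 8.6500%
Exact: (1 + 0.1551)/(1 + 0.0686) − 1 = 8.0947%
Error = 8.6500% − 8.0947% = 0.5553% → 56 basis points.

56 basis points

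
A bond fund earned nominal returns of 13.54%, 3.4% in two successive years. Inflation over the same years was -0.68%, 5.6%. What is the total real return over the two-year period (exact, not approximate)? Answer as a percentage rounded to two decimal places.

Nominal growth factor = 1.1354 × 1.0340 = 1.174004
Price-level growth factor = 0.9932 × 1.0560 = 1.048819
Real growth factor = 1.174004 / 1.048819 = 1.119357
Total real return = 1.119357 − 1 → 11.94%.

11.94%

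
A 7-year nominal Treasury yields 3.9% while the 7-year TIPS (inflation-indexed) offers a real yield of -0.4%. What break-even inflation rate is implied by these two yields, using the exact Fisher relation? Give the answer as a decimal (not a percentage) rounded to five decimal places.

(1 + π) = (1 + i)/(1 + r) = 1.03900 / 0.99600 = 1.043173
Break-even inflation = 1.043173 − 1 → 0.04317.

0.04317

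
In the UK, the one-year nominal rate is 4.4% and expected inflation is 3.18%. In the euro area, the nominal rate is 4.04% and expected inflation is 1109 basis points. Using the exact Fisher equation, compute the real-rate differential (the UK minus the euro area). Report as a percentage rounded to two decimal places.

The UK: (1 + 0.0440)/(1 + 0.0318) − 1 = 1.1824%
The euro area: (1 + 0.0404)/(1 + 0.1109) − 1 = -6.3462%
Differential = 1.1824% − (-6.3462%) = 7.5286% → 7.53%.

7.53%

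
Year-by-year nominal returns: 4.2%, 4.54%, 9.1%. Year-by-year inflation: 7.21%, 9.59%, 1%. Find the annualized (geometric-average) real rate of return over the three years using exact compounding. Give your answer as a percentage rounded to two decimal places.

0.05%

Nominal growth factor = 1.0420 × 1.0454 × 1.0910 = 1.18843372
Price-level growth factor = 1.0721 × 1.0959 × 1.0100 = 1.18666353
Real growth factor = 1.18843372 / 1.18666353 = 1.00149173
Annualized real rate = 1.00149173^(1/3) − 1 = 0.0497% → 0.05%.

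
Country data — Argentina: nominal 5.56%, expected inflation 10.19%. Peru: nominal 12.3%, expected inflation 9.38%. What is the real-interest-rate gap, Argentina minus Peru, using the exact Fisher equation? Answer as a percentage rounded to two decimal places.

-6.87%

Argentina: (1 + 0.0556)/(1 + 0.1019) − 1 = -4.2018%
Peru: (1 + 0.1230)/(1 + 0.0938) − 1 = 2.6696%
Differential = -4.2018% − 2.6696% = -6.8714% → -6.87%.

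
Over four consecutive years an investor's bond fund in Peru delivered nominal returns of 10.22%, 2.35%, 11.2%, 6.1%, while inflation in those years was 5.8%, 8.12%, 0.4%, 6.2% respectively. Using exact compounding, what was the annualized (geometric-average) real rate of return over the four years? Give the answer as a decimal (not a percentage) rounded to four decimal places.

Nominal growth factor = 1.1022 × 1.0235 × 1.1120 × 1.0610 = 1.33097048
Price-level growth factor = 1.0580 × 1.0812 × 1.0040 × 1.0620 = 1.21969132
Real growth factor = 1.33097048 / 1.21969132 = 1.09123551
Annualized real rate = 1.09123551^(1/4) − 1 = 2.2068% → 0.0221.

0.0221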